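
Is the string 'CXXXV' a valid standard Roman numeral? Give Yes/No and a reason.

'CXXXV': Check the rules: uses only the symbols I, V, X, L, C, D, M; no symbol is repeated more than three times in a row; V, L and D each appear at most once; no smaller symbol precedes a larger one (values never increase from left to right). Value: C (100) + X (10) + X (10) + X (10) + V (5) = 135. So it is a valid standard Roman numeral.

Yes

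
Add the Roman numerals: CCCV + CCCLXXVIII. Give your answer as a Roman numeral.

CCCV = 305
CCCLXXVIII = 378
305 + 378 = 683

DCLXXXIII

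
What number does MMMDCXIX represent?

MMMDCXIX: M=1000, M=1000, M=1000, D=500, C=100, X=10, IX=9
1000 + 1000 + 1000 + 500 + 100 + 10 + 9 = 3619

3619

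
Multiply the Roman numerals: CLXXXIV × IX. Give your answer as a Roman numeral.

CLXXXIV = 184
IX = 9
184 × 9 = 1656

MDCLVI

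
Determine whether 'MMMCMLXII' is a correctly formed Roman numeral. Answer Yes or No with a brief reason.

'MMMCMLXII': Check the rules: uses only the symbols I, V, X, L, C, D, M; no symbol is repeated more than three times in a row; V, L and D each appear at most once; the only place a smaller symbol precedes a larger one is the allowed subtractive pair CM, the symbol right after such a pair (if any) is smaller than the pair's first symbol, and otherwise the values never increase from left to right. Value: M (1000) + M (1000) + M (1000) + CM (900) + L (50) + X (10) + I (1) + I (1) = 3962. So it is a valid standard Roman numeral.

Yes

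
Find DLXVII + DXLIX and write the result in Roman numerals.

DLXVII = 567
DXLIX = 549
567 + 549 = 1116

MCXVI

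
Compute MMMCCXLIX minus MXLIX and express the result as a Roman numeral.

MMMCCXLIX = 3249
MXLIX = 1049
3249 - 1049 = 2200

MMCC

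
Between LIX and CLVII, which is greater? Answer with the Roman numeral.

LIX = 59
CLVII = 157
157 is larger

CLVII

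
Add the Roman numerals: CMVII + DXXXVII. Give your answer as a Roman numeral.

CMVII = 907
DXXXVII = 537
907 + 537 = 1444

MCDXLIV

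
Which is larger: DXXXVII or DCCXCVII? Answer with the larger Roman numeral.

DXXXVII = 537
DCCXCVII = 797
797 is larger

DCCXCVII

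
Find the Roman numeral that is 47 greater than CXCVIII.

CXCVIII = 198
198 + 47 = 245

CCXLV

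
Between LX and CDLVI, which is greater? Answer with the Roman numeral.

LX = 60
CDLVI = 456
456 is larger

CDLVI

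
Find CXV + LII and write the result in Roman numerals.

CXV = 115
LII = 52
115 + 52 = 167

CLXVII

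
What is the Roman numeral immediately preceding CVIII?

CVIII = 108, so the previous integer is 108 - 1 = 107

CVII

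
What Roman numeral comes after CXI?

CXI = 111; next is 112

CXII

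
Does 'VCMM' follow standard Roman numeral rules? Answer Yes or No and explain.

'VCMM': Invalid subtractive combination: VC

No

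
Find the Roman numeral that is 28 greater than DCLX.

DCLX = 660
660 + 28 = 688

DCLXXXVIII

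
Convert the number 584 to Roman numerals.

Convert 584 to Roman numerals:
  584 contains 1×500 (D)
  84 contains 1×50 (L)
  34 contains 3×10 (XXX)
  4 contains 1×4 (IV)

DLXXXIV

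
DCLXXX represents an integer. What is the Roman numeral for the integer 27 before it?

DCLXXX = 680
680 - 27 = 653

DCLIII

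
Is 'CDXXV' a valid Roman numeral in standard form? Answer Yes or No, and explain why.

'CDXXV': Check the rules: uses only the symbols I, V, X, L, C, D, M; no symbol is repeated more than three times in a row; V, L and D each appear at most once; the only place a smaller symbol precedes a larger one is the allowed subtractive pair CD, the symbol right after such a pair (if any) is smaller than the pair's first symbol, and otherwise the values never increase from left to right. Value: CD (400) + X (10) + X (10) + V (5) = 425. So it is a valid standard Roman numeral.

Yes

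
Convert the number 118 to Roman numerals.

Convert 118 to Roman numerals:
  118 contains 1×100 (C)
  18 contains 1×10 (X)
  8 contains 1×5 (V)
  3 contains 3×1 (III)

CXVIII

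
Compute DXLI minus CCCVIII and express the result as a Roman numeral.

DXLI = 541
CCCVIII = 308
541 - 308 = 233

CCXXXIII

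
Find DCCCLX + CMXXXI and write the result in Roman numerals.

DCCCLX = 860
CMXXXI = 931
860 + 931 = 1791

MDCCXCI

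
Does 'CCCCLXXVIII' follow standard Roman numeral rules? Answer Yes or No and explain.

'CCCCLXXVIII': More than 3 consecutive C's

No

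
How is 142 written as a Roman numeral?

Convert 142 to Roman numerals:
  142 contains 1×100 (C)
  42 contains 1×40 (XL)
  2 contains 2×1 (II)

CXLII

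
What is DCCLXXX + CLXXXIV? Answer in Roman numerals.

DCCLXXX = 780
CLXXXIV = 184
780 + 184 = 964

CMLXIV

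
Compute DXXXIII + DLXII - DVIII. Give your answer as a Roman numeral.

DXXXIII = 533, DLXII = 562, DVIII = 508
533 + 562 = 1095
1095 - 508 = 587

DLXXXVII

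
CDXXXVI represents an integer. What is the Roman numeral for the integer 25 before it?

CDXXXVI = 436
436 - 25 = 411

CDXI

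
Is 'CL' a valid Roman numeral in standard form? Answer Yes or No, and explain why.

'CL': Check the rules: uses only the symbols I, V, X, L, C, D, M; no symbol is repeated more than three times in a row; V, L and D each appear at most once; no smaller symbol precedes a larger one (values never increase from left to right). Value: C (100) + L (50) = 150. So it is a valid standard Roman numeral.

Yes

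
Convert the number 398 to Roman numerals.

Convert 398 to Roman numerals:
  398 contains 3×100 (CCC)
  98 contains 1×90 (XC)
  8 contains 1×5 (V)
  3 contains 3×1 (III)

CCCXCVIII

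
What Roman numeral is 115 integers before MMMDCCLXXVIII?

MMMDCCLXXVIII = 3778
3778 - 115 = 3663

MMMDCLXIII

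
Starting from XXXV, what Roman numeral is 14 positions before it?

XXXV = 35
35 - 14 = 21

XXI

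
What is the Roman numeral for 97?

Convert 97 to Roman numerals:
  97 contains 1×90 (XC)
  7 contains 1×5 (V)
  2 contains 2×1 (II)

XCVII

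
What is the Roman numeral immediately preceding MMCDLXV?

MMCDLXV = 2465; previous is 2464

MMCDLXIV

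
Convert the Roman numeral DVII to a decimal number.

DVII: D=500, V=5, I=1, I=1
500 + 5 + 1 + 1 = 507

507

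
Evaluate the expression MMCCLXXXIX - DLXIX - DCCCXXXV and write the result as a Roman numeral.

MMCCLXXXIX = 2289, DLXIX = 569, DCCCXXXV = 835
2289 - 569 = 1720
1720 - 835 = 885

DCCCLXXXV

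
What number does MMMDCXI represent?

MMMDCXI: M=1000, M=1000, M=1000, D=500, C=100, X=10, I=1
1000 + 1000 + 1000 + 500 + 100 + 10 + 1 = 3611

3611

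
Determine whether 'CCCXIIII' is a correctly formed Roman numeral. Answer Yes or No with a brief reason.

'CCCXIIII': More than 3 consecutive I's

No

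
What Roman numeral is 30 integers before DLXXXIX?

DLXXXIX = 589
589 - 30 = 559

DLIX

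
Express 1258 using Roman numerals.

Convert 1258 to Roman numerals:
  1258 contains 1×1000 (M)
  258 contains 2×100 (CC)
  58 contains 1×50 (L)
  8 contains 1×5 (V)
  3 contains 3×1 (III)

MCCLVIII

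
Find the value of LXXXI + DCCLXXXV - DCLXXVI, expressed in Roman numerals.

LXXXI = 81, DCCLXXXV = 785, DCLXXVI = 676
81 + 785 = 866
866 - 676 = 190

CXC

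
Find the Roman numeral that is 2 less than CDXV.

CDXV = 415
415 - 2 = 413

CDXIII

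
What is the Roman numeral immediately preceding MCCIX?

MCCIX = 1209, so the previous integer is 1209 - 1 = 1208

MCCVIII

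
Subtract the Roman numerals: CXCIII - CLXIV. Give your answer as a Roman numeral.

CXCIII = 193
CLXIV = 164
193 - 164 = 29

XXIX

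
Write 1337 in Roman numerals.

Convert 1337 to Roman numerals:
  1337 contains 1×1000 (M)
  337 contains 3×100 (CCC)
  37 contains 3×10 (XXX)
  7 contains 1×5 (V)
  2 contains 2×1 (II)

MCCCXXXVII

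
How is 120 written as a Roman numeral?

Convert 120 to Roman numerals:
  120 contains 1×100 (C)
  20 contains 2×10 (XX)

CXX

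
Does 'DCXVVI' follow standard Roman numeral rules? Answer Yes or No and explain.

'DCXVVI': V should not appear more than once

No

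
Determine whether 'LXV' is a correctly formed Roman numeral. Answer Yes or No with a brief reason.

'LXV': Check the rules: uses only the symbols I, V, X, L, C, D, M; no symbol is repeated more than three times in a row; V, L and D each appear at most once; no smaller symbol precedes a larger one (values never increase from left to right). Value: L (50) + X (10) + V (5) = 65. So it is a valid standard Roman numeral.

Yes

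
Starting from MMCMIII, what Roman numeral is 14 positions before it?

MMCMIII = 2903
2903 - 14 = 2889

MMDCCCLXXXIX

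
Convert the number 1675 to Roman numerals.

Convert 1675 to Roman numerals:
  1675 contains 1×1000 (M)
  675 contains 1×500 (D)
  175 contains 1×100 (C)
  75 contains 1×50 (L)
  25 contains 2×10 (XX)
  5 contains 1×5 (V)

MDCLXXV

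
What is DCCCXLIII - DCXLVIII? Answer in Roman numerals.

DCCCXLIII = 843
DCXLVIII = 648
843 - 648 = 195

CXCV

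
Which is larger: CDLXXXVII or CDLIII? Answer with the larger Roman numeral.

CDLXXXVII = 487
CDLIII = 453
487 is larger

CDLXXXVII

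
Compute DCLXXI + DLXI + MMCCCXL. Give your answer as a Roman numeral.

DCLXXI = 671, DLXI = 561, MMCCCXL = 2340
671 + 561 = 1232
1232 + 2340 = 3572

MMMDLXXII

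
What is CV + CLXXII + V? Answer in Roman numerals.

CV = 105, CLXXII = 172, V = 5
105 + 172 = 277
277 + 5 = 282

CCLXXXII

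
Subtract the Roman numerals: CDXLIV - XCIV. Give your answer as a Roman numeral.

CDXLIV = 444
XCIV = 94
444 - 94 = 350

CCCL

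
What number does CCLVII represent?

CCLVII: C=100, C=100, L=50, V=5, I=1, I=1
100 + 100 + 50 + 5 + 1 + 1 = 257

257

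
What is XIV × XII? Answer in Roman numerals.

XIV = 14
XII = 12
14 × 12 = 168

CLXVIII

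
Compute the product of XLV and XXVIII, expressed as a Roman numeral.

XLV = 45
XXVIII = 28
45 × 28 = 1260

MCCLX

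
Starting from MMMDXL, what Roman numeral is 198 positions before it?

MMMDXL = 3540
3540 - 198 = 3342

MMMCCCXLII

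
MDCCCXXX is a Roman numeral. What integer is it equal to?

MDCCCXXX: M=1000, D=500, C=100, C=100, C=100, X=10, X=10, X=10
1000 + 500 + 100 + 100 + 100 + 10 + 10 + 10 = 1830

1830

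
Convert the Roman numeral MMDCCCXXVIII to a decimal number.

MMDCCCXXVIII: M=1000, M=1000, D=500, C=100, C=100, C=100, X=10, X=10, V=5, I=1, I=1, I=1
1000 + 1000 + 500 + 100 + 100 + 100 + 10 + 10 + 5 + 1 + 1 + 1 = 2828

2828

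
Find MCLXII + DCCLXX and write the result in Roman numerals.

MCLXII = 1162
DCCLXX = 770
1162 + 770 = 1932

MCMXXXII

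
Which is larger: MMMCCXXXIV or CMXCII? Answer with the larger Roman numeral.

MMMCCXXXIV = 3234
CMXCII = 992
3234 is larger

MMMCCXXXIV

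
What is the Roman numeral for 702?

Convert 702 to Roman numerals:
  702 contains 1×500 (D)
  202 contains 2×100 (CC)
  2 contains 2×1 (II)

DCCII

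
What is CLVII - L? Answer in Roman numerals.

CLVII = 157
L = 50
157 - 50 = 107

CVII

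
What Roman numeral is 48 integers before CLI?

CLI = 151
151 - 48 = 103

CIII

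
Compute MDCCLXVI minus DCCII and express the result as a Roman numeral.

MDCCLXVI = 1766
DCCII = 702
1766 - 702 = 1064

MLXIV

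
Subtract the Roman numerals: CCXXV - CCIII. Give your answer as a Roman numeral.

CCXXV = 225
CCIII = 203
225 - 203 = 22

XXII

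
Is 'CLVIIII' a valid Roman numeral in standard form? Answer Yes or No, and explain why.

'CLVIIII': More than 3 consecutive I's

No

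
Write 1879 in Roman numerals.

Convert 1879 to Roman numerals:
  1879 contains 1×1000 (M)
  879 contains 1×500 (D)
  379 contains 3×100 (CCC)
  79 contains 1×50 (L)
  29 contains 2×10 (XX)
  9 contains 1×9 (IX)

MDCCCLXXIX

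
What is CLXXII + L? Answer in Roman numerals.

CLXXII = 172
L = 50
172 + 50 = 222

CCXXII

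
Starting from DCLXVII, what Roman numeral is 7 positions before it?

DCLXVII = 667
667 - 7 = 660

DCLX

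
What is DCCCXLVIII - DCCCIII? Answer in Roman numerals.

DCCCXLVIII = 848
DCCCIII = 803
848 - 803 = 45

XLV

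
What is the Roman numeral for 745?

Convert 745 to Roman numerals:
  745 contains 1×500 (D)
  245 contains 2×100 (CC)
  45 contains 1×40 (XL)
  5 contains 1×5 (V)

DCCXLV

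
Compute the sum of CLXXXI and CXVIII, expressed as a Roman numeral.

CLXXXI = 181
CXVIII = 118
181 + 118 = 299

CCXCIX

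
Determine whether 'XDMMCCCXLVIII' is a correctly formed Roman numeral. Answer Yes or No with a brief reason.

'XDMMCCCXLVIII': Invalid subtractive combination: XD

No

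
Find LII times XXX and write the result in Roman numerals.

LII = 52
XXX = 30
52 × 30 = 1560

MDLX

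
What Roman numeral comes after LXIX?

LXIX = 69; next is 70

LXX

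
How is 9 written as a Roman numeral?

Convert 9 to Roman numerals:
  9 contains 1×9 (IX)

IX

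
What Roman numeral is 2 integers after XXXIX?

XXXIX = 39
39 + 2 = 41

XLI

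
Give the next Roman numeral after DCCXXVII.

DCCXXVII = 727; next is 728

DCCXXVIII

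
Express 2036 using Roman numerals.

Convert 2036 to Roman numerals:
  2036 contains 2×1000 (MM)
  36 contains 3×10 (XXX)
  6 contains 1×5 (V)
  1 contains 1×1 (I)

MMXXXVI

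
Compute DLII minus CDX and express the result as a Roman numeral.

DLII = 552
CDX = 410
552 - 410 = 142

CXLII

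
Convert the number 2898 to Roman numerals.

Convert 2898 to Roman numerals:
  2898 contains 2×1000 (MM)
  898 contains 1×500 (D)
  398 contains 3×100 (CCC)
  98 contains 1×90 (XC)
  8 contains 1×5 (V)
  3 contains 3×1 (III)

MMDCCCXCVIII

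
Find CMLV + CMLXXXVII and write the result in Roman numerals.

CMLV = 955
CMLXXXVII = 987
955 + 987 = 1942

MCMXLII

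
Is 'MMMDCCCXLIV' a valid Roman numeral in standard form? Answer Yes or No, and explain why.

'MMMDCCCXLIV': Check the rules: uses only the symbols I, V, X, L, C, D, M; no symbol is repeated more than three times in a row; V, L and D each appear at most once; the only places a smaller symbol precedes a larger one are the allowed subtractive pairs XL, IV, the symbol right after such a pair (if any) is smaller than the pair's first symbol, and otherwise the values never increase from left to right. Value: M (1000) + M (1000) + M (1000) + D (500) + C (100) + C (100) + C (100) + XL (40) + IV (4) = 3844. So it is a valid standard Roman numeral.

Yes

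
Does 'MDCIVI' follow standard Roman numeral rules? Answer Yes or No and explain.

'MDCIVI': I cannot come right after the subtractive pair IV: once I is subtracted in IV, the next symbol must be smaller than I

No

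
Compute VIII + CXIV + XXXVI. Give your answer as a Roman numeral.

VIII = 8, CXIV = 114, XXXVI = 36
8 + 114 = 122
122 + 36 = 158

CLVIII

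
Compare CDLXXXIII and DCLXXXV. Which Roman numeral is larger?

CDLXXXIII = 483
DCLXXXV = 685
685 is larger

DCLXXXV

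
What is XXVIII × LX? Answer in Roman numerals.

XXVIII = 28
LX = 60
28 × 60 = 1680

MDCLXXX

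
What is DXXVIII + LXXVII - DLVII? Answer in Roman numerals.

DXXVIII = 528, LXXVII = 77, DLVII = 557
528 + 77 = 605
605 - 557 = 48

XLVIII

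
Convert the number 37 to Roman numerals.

Convert 37 to Roman numerals:
  37 contains 3×10 (XXX)
  7 contains 1×5 (V)
  2 contains 2×1 (II)

XXXVII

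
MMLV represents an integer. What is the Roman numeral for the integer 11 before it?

MMLV = 2055
2055 - 11 = 2044

MMXLIV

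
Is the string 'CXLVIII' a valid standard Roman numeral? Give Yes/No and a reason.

'CXLVIII': Check the rules: uses only the symbols I, V, X, L, C, D, M; no symbol is repeated more than three times in a row; V, L and D each appear at most once; the only place a smaller symbol precedes a larger one is the allowed subtractive pair XL, the symbol right after such a pair (if any) is smaller than the pair's first symbol, and otherwise the values never increase from left to right. Value: C (100) + XL (40) + V (5) + I (1) + I (1) + I (1) = 148. So it is a valid standard Roman numeral.

Yes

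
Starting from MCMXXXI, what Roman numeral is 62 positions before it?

MCMXXXI = 1931
1931 - 62 = 1869

MDCCCLXIX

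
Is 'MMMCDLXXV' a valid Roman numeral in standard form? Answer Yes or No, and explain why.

'MMMCDLXXV': Check the rules: uses only the symbols I, V, X, L, C, D, M; no symbol is repeated more than three times in a row; V, L and D each appear at most once; the only place a smaller symbol precedes a larger one is the allowed subtractive pair CD, the symbol right after such a pair (if any) is smaller than the pair's first symbol, and otherwise the values never increase from left to right. Value: M (1000) + M (1000) + M (1000) + CD (400) + L (50) + X (10) + X (10) + V (5) = 3475. So it is a valid standard Roman numeral.

Yes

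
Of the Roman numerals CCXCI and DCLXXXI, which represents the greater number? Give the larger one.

CCXCI = 291
DCLXXXI = 681
681 is larger

DCLXXXI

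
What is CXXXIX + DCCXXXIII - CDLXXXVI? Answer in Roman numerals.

CXXXIX = 139, DCCXXXIII = 733, CDLXXXVI = 486
139 + 733 = 872
872 - 486 = 386

CCCLXXXVI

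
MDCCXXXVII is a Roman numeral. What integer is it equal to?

MDCCXXXVII: M=1000, D=500, C=100, C=100, X=10, X=10, X=10, V=5, I=1, I=1
1000 + 500 + 100 + 100 + 10 + 10 + 10 + 5 + 1 + 1 = 1737

1737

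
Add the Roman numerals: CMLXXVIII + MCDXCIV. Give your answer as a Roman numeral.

CMLXXVIII = 978
MCDXCIV = 1494
978 + 1494 = 2472

MMCDLXXII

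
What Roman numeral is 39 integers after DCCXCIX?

DCCXCIX = 799
799 + 39 = 838

DCCCXXXVIII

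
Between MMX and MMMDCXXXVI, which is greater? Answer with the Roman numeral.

MMX = 2010
MMMDCXXXVI = 3636
3636 is larger

MMMDCXXXVI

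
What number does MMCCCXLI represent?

MMCCCXLI: M=1000, M=1000, C=100, C=100, C=100, XL=40, I=1
1000 + 1000 + 100 + 100 + 100 + 40 + 1 = 2341

2341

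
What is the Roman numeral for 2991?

Convert 2991 to Roman numerals:
  2991 contains 2×1000 (MM)
  991 contains 1×900 (CM)
  91 contains 1×90 (XC)
  1 contains 1×1 (I)

MMCMXCI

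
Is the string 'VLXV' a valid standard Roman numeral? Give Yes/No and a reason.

'VLXV': V should not appear more than once

No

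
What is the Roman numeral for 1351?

Convert 1351 to Roman numerals:
  1351 contains 1×1000 (M)
  351 contains 3×100 (CCC)
  51 contains 1×50 (L)
  1 contains 1×1 (I)

MCCCLI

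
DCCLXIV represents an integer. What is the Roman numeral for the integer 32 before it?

DCCLXIV = 764
764 - 32 = 732

DCCXXXII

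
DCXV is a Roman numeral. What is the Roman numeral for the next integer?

DCXV = 615; next is 616

DCXVI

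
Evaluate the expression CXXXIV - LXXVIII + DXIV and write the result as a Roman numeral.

CXXXIV = 134, LXXVIII = 78, DXIV = 514
134 - 78 = 56
56 + 514 = 570

DLXX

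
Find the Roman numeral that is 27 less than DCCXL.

DCCXL = 740
740 - 27 = 713

DCCXIII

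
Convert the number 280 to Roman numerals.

Convert 280 to Roman numerals:
  280 contains 2×100 (CC)
  80 contains 1×50 (L)
  30 contains 3×10 (XXX)

CCLXXX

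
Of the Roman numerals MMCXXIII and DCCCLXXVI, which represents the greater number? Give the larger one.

MMCXXIII = 2123
DCCCLXXVI = 876
2123 is larger

MMCXXIII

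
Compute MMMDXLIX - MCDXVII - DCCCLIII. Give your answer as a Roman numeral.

MMMDXLIX = 3549, MCDXVII = 1417, DCCCLIII = 853
3549 - 1417 = 2132
2132 - 853 = 1279

MCCLXXIX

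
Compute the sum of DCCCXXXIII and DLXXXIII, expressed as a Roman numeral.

DCCCXXXIII = 833
DLXXXIII = 583
833 + 583 = 1416

MCDXVI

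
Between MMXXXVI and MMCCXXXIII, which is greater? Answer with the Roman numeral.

MMXXXVI = 2036
MMCCXXXIII = 2233
2233 is larger

MMCCXXXIII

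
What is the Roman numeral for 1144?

Convert 1144 to Roman numerals:
  1144 contains 1×1000 (M)
  144 contains 1×100 (C)
  44 contains 1×40 (XL)
  4 contains 1×4 (IV)

MCXLIV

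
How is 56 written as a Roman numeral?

Convert 56 to Roman numerals:
  56 contains 1×50 (L)
  6 contains 1×5 (V)
  1 contains 1×1 (I)

LVI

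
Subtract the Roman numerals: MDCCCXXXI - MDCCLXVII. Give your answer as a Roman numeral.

MDCCCXXXI = 1831
MDCCLXVII = 1767
1831 - 1767 = 64

LXIV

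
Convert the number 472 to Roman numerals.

Convert 472 to Roman numerals:
  472 contains 1×400 (CD)
  72 contains 1×50 (L)
  22 contains 2×10 (XX)
  2 contains 2×1 (II)

CDLXXII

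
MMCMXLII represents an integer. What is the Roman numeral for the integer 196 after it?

MMCMXLII = 2942
2942 + 196 = 3138

MMMCXXXVIII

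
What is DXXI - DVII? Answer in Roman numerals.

DXXI = 521
DVII = 507
521 - 507 = 14

XIV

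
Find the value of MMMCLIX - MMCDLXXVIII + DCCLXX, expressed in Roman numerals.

MMMCLIX = 3159, MMCDLXXVIII = 2478, DCCLXX = 770
3159 - 2478 = 681
681 + 770 = 1451

MCDLI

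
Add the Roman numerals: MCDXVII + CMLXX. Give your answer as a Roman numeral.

MCDXVII = 1417
CMLXX = 970
1417 + 970 = 2387

MMCCCLXXXVII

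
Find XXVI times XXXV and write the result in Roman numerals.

XXVI = 26
XXXV = 35
26 × 35 = 910

CMX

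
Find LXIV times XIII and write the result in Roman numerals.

LXIV = 64
XIII = 13
64 × 13 = 832

DCCCXXXII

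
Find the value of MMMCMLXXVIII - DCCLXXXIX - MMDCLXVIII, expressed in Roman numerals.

MMMCMLXXVIII = 3978, DCCLXXXIX = 789, MMDCLXVIII = 2668
3978 - 789 = 3189
3189 - 2668 = 521

DXXI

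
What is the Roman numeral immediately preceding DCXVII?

DCXVII = 617, so the previous integer is 617 - 1 = 616

DCXVI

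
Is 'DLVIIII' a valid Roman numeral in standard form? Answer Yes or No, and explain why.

'DLVIIII': More than 3 consecutive I's

No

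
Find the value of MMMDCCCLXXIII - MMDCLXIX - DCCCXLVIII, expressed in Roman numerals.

MMMDCCCLXXIII = 3873, MMDCLXIX = 2669, DCCCXLVIII = 848
3873 - 2669 = 1204
1204 - 848 = 356

CCCLVI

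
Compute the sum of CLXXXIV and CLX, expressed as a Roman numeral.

CLXXXIV = 184
CLX = 160
184 + 160 = 344

CCCXLIV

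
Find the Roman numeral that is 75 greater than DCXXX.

DCXXX = 630
630 + 75 = 705

DCCV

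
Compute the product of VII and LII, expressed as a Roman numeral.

VII = 7
LII = 52
7 × 52 = 364

CCCLXIV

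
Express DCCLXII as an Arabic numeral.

DCCLXII: D=500, C=100, C=100, L=50, X=10, I=1, I=1
500 + 100 + 100 + 50 + 10 + 1 + 1 = 762

762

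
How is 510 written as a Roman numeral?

Convert 510 to Roman numerals:
  510 contains 1×500 (D)
  10 contains 1×10 (X)

DX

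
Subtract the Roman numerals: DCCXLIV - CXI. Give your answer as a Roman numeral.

DCCXLIV = 744
CXI = 111
744 - 111 = 633

DCXXXIII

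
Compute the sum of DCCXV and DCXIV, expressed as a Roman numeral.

DCCXV = 715
DCXIV = 614
715 + 614 = 1329

MCCCXXIX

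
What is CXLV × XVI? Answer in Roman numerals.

CXLV = 145
XVI = 16
145 × 16 = 2320

MMCCCXX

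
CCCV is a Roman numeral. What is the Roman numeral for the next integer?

CCCV = 305; next is 306

CCCVI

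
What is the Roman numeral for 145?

Convert 145 to Roman numerals:
  145 contains 1×100 (C)
  45 contains 1×40 (XL)
  5 contains 1×5 (V)

CXLV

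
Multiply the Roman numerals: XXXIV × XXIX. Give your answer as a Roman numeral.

XXXIV = 34
XXIX = 29
34 × 29 = 986

CMLXXXVI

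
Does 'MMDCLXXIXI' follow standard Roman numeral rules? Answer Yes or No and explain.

'MMDCLXXIXI': I cannot come right after the subtractive pair IX: once I is subtracted in IX, the next symbol must be smaller than I

No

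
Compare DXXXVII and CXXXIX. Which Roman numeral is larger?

DXXXVII = 537
CXXXIX = 139
537 is larger

DXXXVII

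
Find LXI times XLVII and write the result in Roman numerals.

LXI = 61
XLVII = 47
61 × 47 = 2867

MMDCCCLXVII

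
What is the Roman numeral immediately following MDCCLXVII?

MDCCLXVII = 1767, so the next integer is 1767 + 1 = 1768

MDCCLXVIII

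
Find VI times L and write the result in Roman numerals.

VI = 6
L = 50
6 × 50 = 300

CCC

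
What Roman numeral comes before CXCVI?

CXCVI = 196; previous is 195

CXCV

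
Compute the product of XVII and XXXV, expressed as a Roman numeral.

XVII = 17
XXXV = 35
17 × 35 = 595

DXCV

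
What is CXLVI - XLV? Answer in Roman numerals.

CXLVI = 146
XLV = 45
146 - 45 = 101

CI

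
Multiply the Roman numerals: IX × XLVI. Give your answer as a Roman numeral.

IX = 9
XLVI = 46
9 × 46 = 414

CDXIV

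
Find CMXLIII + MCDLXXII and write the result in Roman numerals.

CMXLIII = 943
MCDLXXII = 1472
943 + 1472 = 2415

MMCDXV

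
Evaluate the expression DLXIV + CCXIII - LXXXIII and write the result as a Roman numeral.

DLXIV = 564, CCXIII = 213, LXXXIII = 83
564 + 213 = 777
777 - 83 = 694

DCXCIV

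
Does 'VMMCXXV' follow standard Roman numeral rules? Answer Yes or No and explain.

'VMMCXXV': V should not appear more than once

No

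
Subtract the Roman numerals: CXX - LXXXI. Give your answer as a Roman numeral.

CXX = 120
LXXXI = 81
120 - 81 = 39

XXXIX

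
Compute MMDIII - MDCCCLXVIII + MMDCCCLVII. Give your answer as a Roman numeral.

MMDIII = 2503, MDCCCLXVIII = 1868, MMDCCCLVII = 2857
2503 - 1868 = 635
635 + 2857 = 3492

MMMCDXCII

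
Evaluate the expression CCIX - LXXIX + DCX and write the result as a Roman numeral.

CCIX = 209, LXXIX = 79, DCX = 610
209 - 79 = 130
130 + 610 = 740

DCCXL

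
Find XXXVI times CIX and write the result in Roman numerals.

XXXVI = 36
CIX = 109
36 × 109 = 3924

MMMCMXXIV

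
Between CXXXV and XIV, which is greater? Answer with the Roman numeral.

CXXXV = 135
XIV = 14
135 is larger

CXXXV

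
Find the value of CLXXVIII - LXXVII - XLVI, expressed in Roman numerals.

CLXXVIII = 178, LXXVII = 77, XLVI = 46
178 - 77 = 101
101 - 46 = 55

LV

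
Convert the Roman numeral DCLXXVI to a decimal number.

DCLXXVI: D=500, C=100, L=50, X=10, X=10, V=5, I=1
500 + 100 + 50 + 10 + 10 + 5 + 1 = 676

676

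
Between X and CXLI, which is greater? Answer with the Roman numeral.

X = 10
CXLI = 141
141 is larger

CXLI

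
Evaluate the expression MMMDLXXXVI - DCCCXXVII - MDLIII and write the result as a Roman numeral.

MMMDLXXXVI = 3586, DCCCXXVII = 827, MDLIII = 1553
3586 - 827 = 2759
2759 - 1553 = 1206

MCCVI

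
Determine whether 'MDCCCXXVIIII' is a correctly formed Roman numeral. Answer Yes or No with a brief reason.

'MDCCCXXVIIII': More than 3 consecutive I's

No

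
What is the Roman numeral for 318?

Convert 318 to Roman numerals:
  318 contains 3×100 (CCC)
  18 contains 1×10 (X)
  8 contains 1×5 (V)
  3 contains 3×1 (III)

CCCXVIII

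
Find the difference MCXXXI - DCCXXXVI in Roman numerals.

MCXXXI = 1131
DCCXXXVI = 736
1131 - 736 = 395

CCCXCV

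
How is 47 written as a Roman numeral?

Convert 47 to Roman numerals:
  47 contains 1×40 (XL)
  7 contains 1×5 (V)
  2 contains 2×1 (II)

XLVII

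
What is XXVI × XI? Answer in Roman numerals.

XXVI = 26
XI = 11
26 × 11 = 286

CCLXXXVI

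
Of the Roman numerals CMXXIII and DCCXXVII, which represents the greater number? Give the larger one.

CMXXIII = 923
DCCXXVII = 727
923 is larger

CMXXIII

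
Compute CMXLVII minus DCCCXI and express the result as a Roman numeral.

CMXLVII = 947
DCCCXI = 811
947 - 811 = 136

CXXXVI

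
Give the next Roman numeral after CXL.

CXL = 140; next is 141

CXLI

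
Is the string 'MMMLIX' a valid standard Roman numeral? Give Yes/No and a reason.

'MMMLIX': Check the rules: uses only the symbols I, V, X, L, C, D, M; no symbol is repeated more than three times in a row; V, L and D each appear at most once; the only place a smaller symbol precedes a larger one is the allowed subtractive pair IX, the symbol right after such a pair (if any) is smaller than the pair's first symbol, and otherwise the values never increase from left to right. Value: M (1000) + M (1000) + M (1000) + L (50) + IX (9) = 3059. So it is a valid standard Roman numeral.

Yes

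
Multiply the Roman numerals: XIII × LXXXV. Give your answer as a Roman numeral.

XIII = 13
LXXXV = 85
13 × 85 = 1105

MCV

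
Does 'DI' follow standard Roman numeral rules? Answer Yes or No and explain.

'DI': Check the rules: uses only the symbols I, V, X, L, C, D, M; no symbol is repeated more than three times in a row; V, L and D each appear at most once; no smaller symbol precedes a larger one (values never increase from left to right). Value: D (500) + I (1) = 501. So it is a valid standard Roman numeral.

Yes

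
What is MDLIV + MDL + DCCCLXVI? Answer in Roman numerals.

MDLIV = 1554, MDL = 1550, DCCCLXVI = 866
1554 + 1550 = 3104
3104 + 866 = 3970

MMMCMLXX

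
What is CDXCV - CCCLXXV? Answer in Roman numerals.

CDXCV = 495
CCCLXXV = 375
495 - 375 = 120

CXX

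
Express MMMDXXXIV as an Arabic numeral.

MMMDXXXIV: M=1000, M=1000, M=1000, D=500, X=10, X=10, X=10, IV=4
1000 + 1000 + 1000 + 500 + 10 + 10 + 10 + 4 = 3534

3534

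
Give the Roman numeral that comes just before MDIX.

MDIX = 1509; previous is 1508

MDVIII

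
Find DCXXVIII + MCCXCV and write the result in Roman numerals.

DCXXVIII = 628
MCCXCV = 1295
628 + 1295 = 1923

MCMXXIII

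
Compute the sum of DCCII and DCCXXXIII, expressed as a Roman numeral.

DCCII = 702
DCCXXXIII = 733
702 + 733 = 1435

MCDXXXV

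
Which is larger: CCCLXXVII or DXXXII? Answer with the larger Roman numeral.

CCCLXXVII = 377
DXXXII = 532
532 is larger

DXXXII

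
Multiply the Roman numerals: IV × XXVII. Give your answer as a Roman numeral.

IV = 4
XXVII = 27
4 × 27 = 108

CVIII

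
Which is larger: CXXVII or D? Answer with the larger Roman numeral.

CXXVII = 127
D = 500
500 is larger

D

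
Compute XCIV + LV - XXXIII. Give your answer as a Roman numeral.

XCIV = 94, LV = 55, XXXIII = 33
94 + 55 = 149
149 - 33 = 116

CXVI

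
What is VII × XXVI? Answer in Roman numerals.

VII = 7
XXVI = 26
7 × 26 = 182

CLXXXII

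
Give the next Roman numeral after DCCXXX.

DCCXXX = 730, so the next integer is 730 + 1 = 731

DCCXXXI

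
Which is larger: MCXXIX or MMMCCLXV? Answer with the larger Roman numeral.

MCXXIX = 1129
MMMCCLXV = 3265
3265 is larger

MMMCCLXV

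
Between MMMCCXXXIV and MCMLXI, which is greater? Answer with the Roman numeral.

MMMCCXXXIV = 3234
MCMLXI = 1961
3234 is larger

MMMCCXXXIV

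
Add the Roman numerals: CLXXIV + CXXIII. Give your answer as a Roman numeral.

CLXXIV = 174
CXXIII = 123
174 + 123 = 297

CCXCVII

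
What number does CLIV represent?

CLIV: C=100, L=50, IV=4
100 + 50 + 4 = 154

154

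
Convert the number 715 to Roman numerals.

Convert 715 to Roman numerals:
  715 contains 1×500 (D)
  215 contains 2×100 (CC)
  15 contains 1×10 (X)
  5 contains 1×5 (V)

DCCXV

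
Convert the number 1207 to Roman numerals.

Convert 1207 to Roman numerals:
  1207 contains 1×1000 (M)
  207 contains 2×100 (CC)
  7 contains 1×5 (V)
  2 contains 2×1 (II)

MCCVII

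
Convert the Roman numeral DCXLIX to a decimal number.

DCXLIX: D=500, C=100, XL=40, IX=9
500 + 100 + 40 + 9 = 649

649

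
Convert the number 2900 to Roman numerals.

Convert 2900 to Roman numerals:
  2900 contains 2×1000 (MM)
  900 contains 1×900 (CM)

MMCM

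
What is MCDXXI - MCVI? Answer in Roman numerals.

MCDXXI = 1421
MCVI = 1106
1421 - 1106 = 315

CCCXV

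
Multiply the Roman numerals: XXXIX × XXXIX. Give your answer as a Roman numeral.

XXXIX = 39
XXXIX = 39
39 × 39 = 1521

MDXXI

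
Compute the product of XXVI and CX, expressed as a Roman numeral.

XXVI = 26
CX = 110
26 × 110 = 2860

MMDCCCLX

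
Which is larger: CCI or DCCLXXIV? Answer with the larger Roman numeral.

CCI = 201
DCCLXXIV = 774
774 is larger

DCCLXXIV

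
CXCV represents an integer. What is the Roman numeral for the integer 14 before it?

CXCV = 195
195 - 14 = 181

CLXXXI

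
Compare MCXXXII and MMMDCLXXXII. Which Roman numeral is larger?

MCXXXII = 1132
MMMDCLXXXII = 3682
3682 is larger

MMMDCLXXXII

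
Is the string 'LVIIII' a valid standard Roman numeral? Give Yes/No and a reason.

'LVIIII': More than 3 consecutive I's

No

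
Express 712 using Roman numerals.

Convert 712 to Roman numerals:
  712 contains 1×500 (D)
  212 contains 2×100 (CC)
  12 contains 1×10 (X)
  2 contains 2×1 (II)

DCCXII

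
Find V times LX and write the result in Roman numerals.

V = 5
LX = 60
5 × 60 = 300

CCC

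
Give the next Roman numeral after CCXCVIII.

CCXCVIII = 298; next is 299

CCXCIX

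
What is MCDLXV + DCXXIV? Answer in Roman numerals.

MCDLXV = 1465
DCXXIV = 624
1465 + 624 = 2089

MMLXXXIX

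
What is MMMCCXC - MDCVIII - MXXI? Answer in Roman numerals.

MMMCCXC = 3290, MDCVIII = 1608, MXXI = 1021
3290 - 1608 = 1682
1682 - 1021 = 661

DCLXI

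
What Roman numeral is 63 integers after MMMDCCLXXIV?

MMMDCCLXXIV = 3774
3774 + 63 = 3837

MMMDCCCXXXVII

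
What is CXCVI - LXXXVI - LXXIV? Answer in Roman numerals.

CXCVI = 196, LXXXVI = 86, LXXIV = 74
196 - 86 = 110
110 - 74 = 36

XXXVI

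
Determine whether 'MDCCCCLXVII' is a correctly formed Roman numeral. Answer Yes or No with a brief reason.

'MDCCCCLXVII': More than 3 consecutive C's

No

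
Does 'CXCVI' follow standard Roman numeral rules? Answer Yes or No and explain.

'CXCVI': Check the rules: uses only the symbols I, V, X, L, C, D, M; no symbol is repeated more than three times in a row; V, L and D each appear at most once; the only place a smaller symbol precedes a larger one is the allowed subtractive pair XC, the symbol right after such a pair (if any) is smaller than the pair's first symbol, and otherwise the values never increase from left to right. Value: C (100) + XC (90) + V (5) + I (1) = 196. So it is a valid standard Roman numeral.

Yes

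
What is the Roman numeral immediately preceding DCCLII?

DCCLII = 752; previous is 751

DCCLI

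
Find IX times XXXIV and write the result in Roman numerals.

IX = 9
XXXIV = 34
9 × 34 = 306

CCCVI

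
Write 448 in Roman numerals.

Convert 448 to Roman numerals:
  448 contains 1×400 (CD)
  48 contains 1×40 (XL)
  8 contains 1×5 (V)
  3 contains 3×1 (III)

CDXLVIII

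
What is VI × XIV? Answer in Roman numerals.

VI = 6
XIV = 14
6 × 14 = 84

LXXXIV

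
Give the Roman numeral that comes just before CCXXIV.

CCXXIV = 224; previous is 223

CCXXIII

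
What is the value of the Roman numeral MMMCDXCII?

MMMCDXCII: M=1000, M=1000, M=1000, CD=400, XC=90, I=1, I=1
1000 + 1000 + 1000 + 400 + 90 + 1 + 1 = 3492

3492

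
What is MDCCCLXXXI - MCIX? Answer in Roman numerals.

MDCCCLXXXI = 1881
MCIX = 1109
1881 - 1109 = 772

DCCLXXII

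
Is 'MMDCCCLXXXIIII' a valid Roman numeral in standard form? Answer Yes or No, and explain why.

'MMDCCCLXXXIIII': More than 3 consecutive I's

No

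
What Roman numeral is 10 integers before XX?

XX = 20
20 - 10 = 10

X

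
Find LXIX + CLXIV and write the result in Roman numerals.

LXIX = 69
CLXIV = 164
69 + 164 = 233

CCXXXIII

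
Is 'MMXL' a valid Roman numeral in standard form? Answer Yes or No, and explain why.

'MMXL': Check the rules: uses only the symbols I, V, X, L, C, D, M; no symbol is repeated more than three times in a row; V, L and D each appear at most once; the only place a smaller symbol precedes a larger one is the allowed subtractive pair XL, the symbol right after such a pair (if any) is smaller than the pair's first symbol, and otherwise the values never increase from left to right. Value: M (1000) + M (1000) + XL (40) = 2040. So it is a valid standard Roman numeral.

Yes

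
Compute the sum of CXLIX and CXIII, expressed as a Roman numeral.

CXLIX = 149
CXIII = 113
149 + 113 = 262

CCLXII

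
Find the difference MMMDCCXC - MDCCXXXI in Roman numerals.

MMMDCCXC = 3790
MDCCXXXI = 1731
3790 - 1731 = 2059

MMLIX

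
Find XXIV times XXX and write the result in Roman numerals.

XXIV = 24
XXX = 30
24 × 30 = 720

DCCXX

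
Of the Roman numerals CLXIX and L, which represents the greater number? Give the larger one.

CLXIX = 169
L = 50
169 is larger

CLXIX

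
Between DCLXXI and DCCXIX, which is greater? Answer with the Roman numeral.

DCLXXI = 671
DCCXIX = 719
719 is larger

DCCXIX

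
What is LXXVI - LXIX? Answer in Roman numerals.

LXXVI = 76
LXIX = 69
76 - 69 = 7

VII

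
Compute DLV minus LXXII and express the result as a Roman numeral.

DLV = 555
LXXII = 72
555 - 72 = 483

CDLXXXIII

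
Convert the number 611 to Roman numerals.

Convert 611 to Roman numerals:
  611 contains 1×500 (D)
  111 contains 1×100 (C)
  11 contains 1×10 (X)
  1 contains 1×1 (I)

DCXI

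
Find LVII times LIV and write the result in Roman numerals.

LVII = 57
LIV = 54
57 × 54 = 3078

MMMLXXVIII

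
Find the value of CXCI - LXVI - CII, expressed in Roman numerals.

CXCI = 191, LXVI = 66, CII = 102
191 - 66 = 125
125 - 102 = 23

XXIII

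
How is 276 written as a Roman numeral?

Convert 276 to Roman numerals:
  276 contains 2×100 (CC)
  76 contains 1×50 (L)
  26 contains 2×10 (XX)
  6 contains 1×5 (V)
  1 contains 1×1 (I)

CCLXXVI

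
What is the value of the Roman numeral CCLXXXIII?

CCLXXXIII: C=100, C=100, L=50, X=10, X=10, X=10, I=1, I=1, I=1
100 + 100 + 50 + 10 + 10 + 10 + 1 + 1 + 1 = 283

283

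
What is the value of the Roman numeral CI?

CI: C=100, I=1
100 + 1 = 101

101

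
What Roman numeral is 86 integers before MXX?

MXX = 1020
1020 - 86 = 934

CMXXXIV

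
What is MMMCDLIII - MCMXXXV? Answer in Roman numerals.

MMMCDLIII = 3453
MCMXXXV = 1935
3453 - 1935 = 1518

MDXVIII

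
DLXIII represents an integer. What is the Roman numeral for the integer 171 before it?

DLXIII = 563
563 - 171 = 392

CCCXCII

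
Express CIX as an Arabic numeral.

CIX: C=100, IX=9
100 + 9 = 109

109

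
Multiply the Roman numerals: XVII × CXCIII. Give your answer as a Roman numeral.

XVII = 17
CXCIII = 193
17 × 193 = 3281

MMMCCLXXXI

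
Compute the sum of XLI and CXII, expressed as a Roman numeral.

XLI = 41
CXII = 112
41 + 112 = 153

CLIII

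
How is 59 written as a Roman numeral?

Convert 59 to Roman numerals:
  59 contains 1×50 (L)
  9 contains 1×9 (IX)

LIX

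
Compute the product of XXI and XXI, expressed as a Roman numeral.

XXI = 21
XXI = 21
21 × 21 = 441

CDXLI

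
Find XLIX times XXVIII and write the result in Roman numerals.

XLIX = 49
XXVIII = 28
49 × 28 = 1372

MCCCLXXII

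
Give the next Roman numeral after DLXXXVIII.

DLXXXVIII = 588, so the next integer is 588 + 1 = 589

DLXXXIX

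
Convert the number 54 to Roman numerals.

Convert 54 to Roman numerals:
  54 contains 1×50 (L)
  4 contains 1×4 (IV)

LIV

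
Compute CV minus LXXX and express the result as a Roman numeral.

CV = 105
LXXX = 80
105 - 80 = 25

XXV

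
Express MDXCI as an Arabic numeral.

MDXCI: M=1000, D=500, XC=90, I=1
1000 + 500 + 90 + 1 = 1591

1591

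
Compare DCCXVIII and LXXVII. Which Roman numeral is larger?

DCCXVIII = 718
LXXVII = 77
718 is larger

DCCXVIII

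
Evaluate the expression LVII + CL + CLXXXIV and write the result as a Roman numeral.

LVII = 57, CL = 150, CLXXXIV = 184
57 + 150 = 207
207 + 184 = 391

CCCXCI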